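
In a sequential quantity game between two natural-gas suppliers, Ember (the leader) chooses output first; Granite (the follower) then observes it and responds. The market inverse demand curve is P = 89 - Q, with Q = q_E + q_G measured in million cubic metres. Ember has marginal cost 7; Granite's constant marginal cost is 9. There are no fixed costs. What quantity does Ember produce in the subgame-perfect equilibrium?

Solve by backward induction. Given q_E, the follower Granite maximises π_G = (89 - q_E - q_G)q_G - 9q_G.
∂π_G/∂q_G = 80 - q_E - 2q_G = 0 gives the reaction function q_G = (80 - q_E)/2.
Ember substitutes q_G(q_E) into its own profit: π_E = q_E(89 - q_E - (80 - q_E)/2) - 7q_E = (49 - (1/2)q_E)q_E - 7q_E.
Leader FOC: 42 - q_E = 0, so q_E = 42.
Then q_G = (80 - 42)/2 = 19.

42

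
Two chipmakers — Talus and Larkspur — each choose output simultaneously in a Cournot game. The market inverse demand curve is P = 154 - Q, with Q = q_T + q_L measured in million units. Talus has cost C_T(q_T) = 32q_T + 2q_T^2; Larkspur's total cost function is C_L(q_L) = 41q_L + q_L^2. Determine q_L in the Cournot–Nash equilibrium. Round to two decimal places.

Talus's profit: π_T = (154 - Q)q_T - (32q_T + 2q_T²). Setting ∂π_T/∂q_T = 0: 122 - 6q_T - (q_L) = 0.
Larkspur's profit: π_L = (154 - Q)q_L - (41q_L + q_L²). Setting ∂π_L/∂q_L = 0: 113 - 4q_L - (q_T) = 0.
Rearranging gives the reaction functions q_T = (122 - q_L)/6 and q_L = (113 - q_T)/4.
Substituting one into the other gives q_T = 375/23 and q_L = 556/23.

24.17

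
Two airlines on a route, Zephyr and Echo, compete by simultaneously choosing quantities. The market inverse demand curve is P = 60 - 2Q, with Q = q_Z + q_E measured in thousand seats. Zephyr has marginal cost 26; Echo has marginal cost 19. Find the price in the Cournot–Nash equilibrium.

35

Zephyr's profit: π_Z = (60 - 2Q)q_Z - (26q_Z). Setting ∂π_Z/∂q_Z = 0: 34 - 4q_Z - 2(q_E) = 0.
Echo's profit: π_E = (60 - 2Q)q_E - (19q_E). Setting ∂π_E/∂q_E = 0: 41 - 4q_E - 2(q_Z) = 0.
Best responses: q_Z = (34 - 2q_E)/4, q_E = (41 - 2q_Z)/4.
Substituting one into the other gives q_Z = 9/2 and q_E = 8.
Total output Q = 25/2, so price P = 60 - 2·(25/2) = 35.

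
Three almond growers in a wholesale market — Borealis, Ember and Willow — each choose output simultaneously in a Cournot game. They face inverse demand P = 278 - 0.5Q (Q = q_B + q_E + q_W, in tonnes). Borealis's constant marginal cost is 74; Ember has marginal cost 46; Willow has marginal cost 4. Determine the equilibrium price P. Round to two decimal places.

100.50

Borealis's profit: π_B = (278 - 0.5Q)q_B - (74q_B). Setting ∂π_B/∂q_B = 0: 204 - q_B - (1/2)(q_E + q_W) = 0.
Ember's profit: π_E = (278 - 0.5Q)q_E - (46q_E). Setting ∂π_E/∂q_E = 0: 232 - q_E - (1/2)(q_B + q_W) = 0.
Willow's profit: π_W = (278 - 0.5Q)q_W - (4q_W). Setting ∂π_W/∂q_W = 0: 274 - q_W - (1/2)(q_B + q_E) = 0.
Summing all 3 equations gives 710 − 2Q = 0, hence Q = 355.
Back-substituting: q_B = (204 − 355/2)/(1/2) = 53, q_E = (232 − 355/2)/(1/2) = 109, q_W = (274 − 355/2)/(1/2) = 193.
Total output Q = 355, so price P = 278 - (1/2)·355 = 201/2.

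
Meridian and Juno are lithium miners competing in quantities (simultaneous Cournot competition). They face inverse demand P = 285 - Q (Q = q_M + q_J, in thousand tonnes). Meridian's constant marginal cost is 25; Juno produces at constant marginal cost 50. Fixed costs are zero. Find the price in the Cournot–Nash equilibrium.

Meridian's profit: π_M = (285 - Q)q_M - (25q_M). Setting ∂π_M/∂q_M = 0: 260 - 2q_M - (q_J) = 0.
Juno's first-order condition: 235 - 2q_J - (q_M) = 0.
So q_M = (260 - q_J)/2 and q_J = (235 - q_M)/2.
Substituting one into the other gives q_M = 95 and q_J = 70.
Total output Q = 165, so price P = 285 - 165 = 120.

120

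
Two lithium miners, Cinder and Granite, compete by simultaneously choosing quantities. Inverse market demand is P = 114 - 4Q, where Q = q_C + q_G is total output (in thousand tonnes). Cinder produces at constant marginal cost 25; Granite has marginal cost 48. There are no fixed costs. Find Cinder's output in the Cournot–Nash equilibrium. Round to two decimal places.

Cinder's profit: π_C = (114 - 4Q)q_C - (25q_C). Setting ∂π_C/∂q_C = 0: 89 - 8q_C - 4(q_G) = 0.
Granite's profit: π_G = (114 - 4Q)q_G - (48q_G). Setting ∂π_G/∂q_G = 0: 66 - 8q_G - 4(q_C) = 0.
Best responses: q_C = (89 - 4q_G)/8, q_G = (66 - 4q_C)/8.
Substituting one into the other gives q_C = 28/3 and q_G = 43/12.

9.33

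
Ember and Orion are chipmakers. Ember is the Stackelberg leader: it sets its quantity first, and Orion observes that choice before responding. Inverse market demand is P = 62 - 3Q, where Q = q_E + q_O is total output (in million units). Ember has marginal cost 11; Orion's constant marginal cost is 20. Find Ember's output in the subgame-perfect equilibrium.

10

The follower Orion best-responds to any q_E: π_O = (62 - 3Q)q_O - 20q_O.
Setting the follower's marginal profit to zero, 42 - 3q_E - 6q_O = 0, i.e. q_O = (42 - 3q_E)/6.
Ember substitutes q_O(q_E) into its own profit: π_E = q_E(62 - 3q_E - (42 - 3q_E)/2) - 11q_E = (41 - (3/2)q_E)q_E - 11q_E.
Maximising: ∂π_E/∂q_E = 30 - 3q_E = 0, giving q_E = 10.
Then q_O = (42 - 3·10)/6 = 2.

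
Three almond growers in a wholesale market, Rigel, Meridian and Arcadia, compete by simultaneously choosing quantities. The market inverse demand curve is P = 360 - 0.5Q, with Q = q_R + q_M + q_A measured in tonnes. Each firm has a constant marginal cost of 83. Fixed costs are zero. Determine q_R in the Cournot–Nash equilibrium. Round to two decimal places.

A representative firm's profit is π_i = q_i(360 - 0.5Q) - 83q_i.
First-order condition (treating rivals' output as given): 277 - q_i - (1/2)·Σ_{j≠i} q_j = 0.
By symmetry each firm produces the same amount; substituting Σ_{j≠i} q_j = 2q_i yields q_i = 277/2.

138.50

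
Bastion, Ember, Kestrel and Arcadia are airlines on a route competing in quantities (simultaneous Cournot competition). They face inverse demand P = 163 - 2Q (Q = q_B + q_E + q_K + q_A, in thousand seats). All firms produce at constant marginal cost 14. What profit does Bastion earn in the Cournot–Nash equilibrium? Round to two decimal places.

A representative firm's profit is π_i = q_i(163 - 2Q) - 14q_i.
Setting ∂π_i/∂q_i = 0 with rivals' quantities fixed: 149 - 4q_i - 2·Σ_{j≠i} q_j = 0.
By symmetry each firm produces the same amount; substituting Σ_{j≠i} q_j = 3q_i yields q_i = 149/10.
Price P = 163 - 2·(298/5) = 219/5.
Bastion's profit: (219/5 - 14)·(149/10) = 444.0200.

444.02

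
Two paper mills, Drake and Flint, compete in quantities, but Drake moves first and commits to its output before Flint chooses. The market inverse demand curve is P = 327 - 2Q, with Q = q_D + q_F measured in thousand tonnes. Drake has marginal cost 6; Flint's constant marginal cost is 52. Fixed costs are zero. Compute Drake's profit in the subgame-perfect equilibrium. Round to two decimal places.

8418.06

Solve by backward induction. Given q_D, the follower Flint maximises π_F = (327 - 2q_D - 2q_F)q_F - 52q_F.
Follower FOC: 275 - 2q_D - 4q_F = 0, so q_F(q_D) = (275 - 2q_D)/4.
The leader anticipates this reaction. Substituting into P = 327 - 2Q gives P = 379/2 - q_D, so π_D = (379/2 - q_D)q_D - 6q_D.
Maximising: ∂π_D/∂q_D = 367/2 - 2q_D = 0, giving q_D = 367/4.
Then q_F = (275 - 2·(367/4))/4 = 183/8.
Price P = 327 - 2·(917/8) = 391/4.
Drake's profit: (391/4 - 6)·(367/4) = 8418.0625.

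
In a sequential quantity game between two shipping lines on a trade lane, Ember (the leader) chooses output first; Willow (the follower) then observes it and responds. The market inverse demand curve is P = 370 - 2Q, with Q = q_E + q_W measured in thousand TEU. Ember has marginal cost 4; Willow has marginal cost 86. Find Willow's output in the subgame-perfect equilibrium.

15

Solve by backward induction. Given q_E, the follower Willow maximises π_W = (370 - 2q_E - 2q_W)q_W - 86q_W.
Follower FOC: 284 - 2q_E - 4q_W = 0, so q_W(q_E) = (284 - 2q_E)/4.
The leader anticipates this reaction. Substituting into P = 370 - 2Q gives P = 228 - q_E, so π_E = (228 - q_E)q_E - 4q_E.
Leader FOC: 224 - 2q_E = 0, so q_E = 112.
Then q_W = (284 - 2·112)/4 = 15.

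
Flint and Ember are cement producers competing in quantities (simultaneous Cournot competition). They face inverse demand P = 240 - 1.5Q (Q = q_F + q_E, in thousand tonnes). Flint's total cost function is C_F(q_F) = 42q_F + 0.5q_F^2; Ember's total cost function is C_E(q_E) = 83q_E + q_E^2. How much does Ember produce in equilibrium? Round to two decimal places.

18.65

Flint's profit: π_F = (240 - 1.5Q)q_F - (42q_F + (1/2)q_F²). Setting ∂π_F/∂q_F = 0: 198 - 4q_F - (3/2)(q_E) = 0.
Ember's first-order condition: 157 - 5q_E - (3/2)(q_F) = 0.
Best responses: q_F = (198 - (3/2)q_E)/4, q_E = (157 - (3/2)q_F)/5.
Solving the pair: q_F = 42.5070, q_E = 1324/71.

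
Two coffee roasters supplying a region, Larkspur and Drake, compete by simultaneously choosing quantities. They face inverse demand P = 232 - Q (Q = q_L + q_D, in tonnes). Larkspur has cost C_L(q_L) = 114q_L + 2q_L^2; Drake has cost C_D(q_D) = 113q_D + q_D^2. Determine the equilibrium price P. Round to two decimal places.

Larkspur's profit: π_L = (232 - Q)q_L - (114q_L + 2q_L²). Setting ∂π_L/∂q_L = 0: 118 - 6q_L - (q_D) = 0.
Drake's first-order condition: 119 - 4q_D - (q_L) = 0.
Rearranging gives the reaction functions q_L = (118 - q_D)/6 and q_D = (119 - q_L)/4.
Substituting one into the other gives q_L = 353/23 and q_D = 596/23.
Total output Q = 949/23, so price P = 232 - 949/23 = 190.7391.

190.74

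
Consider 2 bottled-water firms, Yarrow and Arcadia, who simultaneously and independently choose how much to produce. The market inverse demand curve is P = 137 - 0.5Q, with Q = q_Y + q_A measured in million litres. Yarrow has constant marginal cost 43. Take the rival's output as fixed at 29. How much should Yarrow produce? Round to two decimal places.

79.50

With the rival's output fixed at 29, Yarrow's profit is π_Y = (137 - (1/2)·29 - (1/2)q_Y)q_Y - (43q_Y) = (245/2 - (1/2)q_Y)q_Y - (43q_Y).
∂π_Y/∂q_Y = 159/2 - q_Y = 0, so q_Y = 159/2.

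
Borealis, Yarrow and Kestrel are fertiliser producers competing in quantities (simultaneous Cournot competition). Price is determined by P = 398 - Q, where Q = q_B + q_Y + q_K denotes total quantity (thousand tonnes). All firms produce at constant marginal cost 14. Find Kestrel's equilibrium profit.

A representative firm's profit is π_i = q_i(398 - Q) - 14q_i.
First-order condition (treating rivals' output as given): 384 - 2q_i - Σ_{j≠i} q_j = 0.
By symmetry each firm produces the same amount; substituting Σ_{j≠i} q_j = 2q_i yields q_i = 384/4 = 96.
Price P = 398 - 288 = 110.
Kestrel's profit: (110 - 14)·96 = 9216.

9216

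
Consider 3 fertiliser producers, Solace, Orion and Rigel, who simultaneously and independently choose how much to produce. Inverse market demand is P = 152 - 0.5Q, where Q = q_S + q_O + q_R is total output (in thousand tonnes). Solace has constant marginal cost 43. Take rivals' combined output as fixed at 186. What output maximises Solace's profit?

With rivals' combined output fixed at 186, Solace's profit is π_S = (152 - (1/2)·186 - (1/2)q_S)q_S - (43q_S) = (59 - (1/2)q_S)q_S - (43q_S).
∂π_S/∂q_S = 16 - q_S = 0, so q_S = 16.

16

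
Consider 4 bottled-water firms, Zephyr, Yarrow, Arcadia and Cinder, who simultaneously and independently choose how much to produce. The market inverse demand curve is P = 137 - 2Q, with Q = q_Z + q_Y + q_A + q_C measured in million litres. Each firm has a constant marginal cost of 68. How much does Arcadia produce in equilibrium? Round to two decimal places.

A representative firm's profit is π_i = q_i(137 - 2Q) - 68q_i.
First-order condition (treating rivals' output as given): 69 - 4q_i - 2·Σ_{j≠i} q_j = 0.
By symmetry each firm produces the same amount; substituting Σ_{j≠i} q_j = 3q_i yields q_i = 69/10.

6.90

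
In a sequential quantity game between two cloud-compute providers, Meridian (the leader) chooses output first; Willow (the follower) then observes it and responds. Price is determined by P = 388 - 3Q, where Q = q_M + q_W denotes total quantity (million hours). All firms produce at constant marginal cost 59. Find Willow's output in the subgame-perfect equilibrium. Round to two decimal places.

The follower Willow best-responds to any q_M: π_W = (388 - 3Q)q_W - 59q_W.
∂π_W/∂q_W = 329 - 3q_M - 6q_W = 0 gives the reaction function q_W = (329 - 3q_M)/6.
Meridian substitutes q_W(q_M) into its own profit: π_M = q_M(388 - 3q_M - (329 - 3q_M)/2) - 59q_M = (447/2 - (3/2)q_M)q_M - 59q_M.
The leader's first-order condition 329/2 - 3q_M = 0 yields q_M = 329/6.
Then q_W = (329 - 3·(329/6))/6 = 329/12.

27.42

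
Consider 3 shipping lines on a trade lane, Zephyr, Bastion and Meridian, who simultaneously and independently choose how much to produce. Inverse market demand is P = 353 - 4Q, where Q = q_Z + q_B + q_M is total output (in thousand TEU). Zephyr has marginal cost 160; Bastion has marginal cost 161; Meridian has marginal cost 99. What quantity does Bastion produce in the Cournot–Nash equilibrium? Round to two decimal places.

8.06

Zephyr's profit: π_Z = (353 - 4Q)q_Z - (160q_Z). Setting ∂π_Z/∂q_Z = 0: 193 - 8q_Z - 4(q_B + q_M) = 0.
Bastion's first-order condition: 192 - 8q_B - 4(q_Z + q_M) = 0.
Meridian's first-order condition: 254 - 8q_M - 4(q_Z + q_B) = 0.
Adding the 3 first-order conditions: 639 − 16Q = 0, so Q = 639/16.
Back-substituting: q_Z = (193 − 639/4)/4 = 133/16, q_B = (192 − 639/4)/4 = 129/16, q_M = (254 − 639/4)/4 = 377/16.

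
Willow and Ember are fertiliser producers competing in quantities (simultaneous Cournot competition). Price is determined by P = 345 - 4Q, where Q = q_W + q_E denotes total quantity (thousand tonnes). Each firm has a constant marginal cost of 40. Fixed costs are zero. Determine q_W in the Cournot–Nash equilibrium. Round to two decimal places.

25.42

Each firm earns π_i = (345 - 4Q)q_i - 40q_i.
Setting ∂π_i/∂q_i = 0 with rivals' quantities fixed: 305 - 8q_i - 4q_j = 0.
With identical firms every q_j equals q_i, so q_j = q_i and 305 = 12q_i, giving q_i = 305/12.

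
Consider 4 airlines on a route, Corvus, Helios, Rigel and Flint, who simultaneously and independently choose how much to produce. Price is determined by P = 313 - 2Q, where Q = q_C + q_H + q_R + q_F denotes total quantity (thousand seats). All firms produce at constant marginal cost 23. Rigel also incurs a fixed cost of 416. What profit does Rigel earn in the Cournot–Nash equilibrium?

Each firm earns π_i = (313 - 2Q)q_i - 23q_i.
Setting ∂π_i/∂q_i = 0 with rivals' quantities fixed: 290 - 4q_i - 2·Σ_{j≠i} q_j = 0.
By symmetry each firm produces the same amount; substituting Σ_{j≠i} q_j = 3q_i yields q_i = 290/10 = 29.
Price P = 313 - 2·116 = 81.
Rigel's profit: (81 - 23)·29 - 416 = 1266.

1266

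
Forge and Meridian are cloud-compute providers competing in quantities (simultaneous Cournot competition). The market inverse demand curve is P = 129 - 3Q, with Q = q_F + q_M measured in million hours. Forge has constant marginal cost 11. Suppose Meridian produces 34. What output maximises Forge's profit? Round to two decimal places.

With the rival's output fixed at 34, Forge's profit is π_F = (129 - 3·34 - 3q_F)q_F - (11q_F) = (27 - 3q_F)q_F - (11q_F).
∂π_F/∂q_F = 16 - 6q_F = 0, so q_F = 8/3.

2.67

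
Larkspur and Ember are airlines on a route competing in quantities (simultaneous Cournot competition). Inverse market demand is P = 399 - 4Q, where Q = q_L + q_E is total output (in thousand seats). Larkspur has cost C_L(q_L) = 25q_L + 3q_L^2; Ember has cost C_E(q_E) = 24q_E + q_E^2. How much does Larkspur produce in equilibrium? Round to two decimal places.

18.06

Larkspur's profit: π_L = (399 - 4Q)q_L - (25q_L + 3q_L²). Setting ∂π_L/∂q_L = 0: 374 - 14q_L - 4(q_E) = 0.
Ember's profit: π_E = (399 - 4Q)q_E - (24q_E + q_E²). Setting ∂π_E/∂q_E = 0: 375 - 10q_E - 4(q_L) = 0.
Best responses: q_L = (374 - 4q_E)/14, q_E = (375 - 4q_L)/10.
Solving the pair: q_L = 560/31, q_E = 1877/62.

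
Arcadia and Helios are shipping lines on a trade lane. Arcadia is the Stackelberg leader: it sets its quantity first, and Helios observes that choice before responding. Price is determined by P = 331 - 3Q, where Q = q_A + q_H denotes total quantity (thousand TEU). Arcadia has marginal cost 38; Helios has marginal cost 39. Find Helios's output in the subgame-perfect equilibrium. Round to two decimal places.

The follower Helios best-responds to any q_A: π_H = (331 - 3Q)q_H - 39q_H.
∂π_H/∂q_H = 292 - 3q_A - 6q_H = 0 gives the reaction function q_H = (292 - 3q_A)/6.
The leader anticipates this reaction. Substituting into P = 331 - 3Q gives P = 185 - (3/2)q_A, so π_A = (185 - (3/2)q_A)q_A - 38q_A.
Maximising: ∂π_A/∂q_A = 147 - 3q_A = 0, giving q_A = 49.
Then q_H = (292 - 3·49)/6 = 145/6.

24.17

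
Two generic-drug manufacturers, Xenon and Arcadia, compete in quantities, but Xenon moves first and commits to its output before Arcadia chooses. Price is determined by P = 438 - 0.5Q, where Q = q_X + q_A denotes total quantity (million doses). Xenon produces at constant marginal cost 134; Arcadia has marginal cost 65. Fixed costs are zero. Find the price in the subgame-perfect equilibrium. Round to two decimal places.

192.75

Solve by backward induction. Given q_X, the follower Arcadia maximises π_A = (438 - (1/2)q_X - (1/2)q_A)q_A - 65q_A.
Setting the follower's marginal profit to zero, 373 - (1/2)q_X - q_A = 0, i.e. q_A = (373 - (1/2)q_X).
The leader anticipates this reaction. Substituting into P = 438 - 0.5Q gives P = 503/2 - (1/4)q_X, so π_X = (503/2 - (1/4)q_X)q_X - 134q_X.
Maximising: ∂π_X/∂q_X = 235/2 - (1/2)q_X = 0, giving q_X = 235.
Then q_A = (373 - (1/2)·235) = 511/2.
Total output Q = 981/2, so price P = 438 - (1/2)·(981/2) = 771/4.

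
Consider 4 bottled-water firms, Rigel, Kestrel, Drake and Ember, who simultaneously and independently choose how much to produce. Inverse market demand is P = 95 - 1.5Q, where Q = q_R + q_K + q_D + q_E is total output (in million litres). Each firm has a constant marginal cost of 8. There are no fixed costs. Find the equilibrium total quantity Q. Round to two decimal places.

46.40

Each firm earns π_i = (95 - 1.5Q)q_i - 8q_i.
Setting ∂π_i/∂q_i = 0 with rivals' quantities fixed: 87 - 3q_i - (3/2)·Σ_{j≠i} q_j = 0.
By symmetry each firm produces the same amount; substituting Σ_{j≠i} q_j = 3q_i yields q_i = 87/(15/2) = 58/5.
Total output Q = 58/5 + 58/5 + 58/5 + 58/5 = 232/5.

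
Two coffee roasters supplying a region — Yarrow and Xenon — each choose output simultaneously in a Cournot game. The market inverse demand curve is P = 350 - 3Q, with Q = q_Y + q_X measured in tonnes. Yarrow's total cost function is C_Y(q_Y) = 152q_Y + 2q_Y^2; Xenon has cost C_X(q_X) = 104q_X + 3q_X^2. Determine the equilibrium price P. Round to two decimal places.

Yarrow's profit: π_Y = (350 - 3Q)q_Y - (152q_Y + 2q_Y²). Setting ∂π_Y/∂q_Y = 0: 198 - 10q_Y - 3(q_X) = 0.
Xenon's first-order condition: 246 - 12q_X - 3(q_Y) = 0.
So q_Y = (198 - 3q_X)/10 and q_X = (246 - 3q_Y)/12.
Substituting one into the other gives q_Y = 546/37 and q_X = 622/37.
Total output Q = 1168/37, so price P = 350 - 3·(1168/37) = 255.2973.

255.30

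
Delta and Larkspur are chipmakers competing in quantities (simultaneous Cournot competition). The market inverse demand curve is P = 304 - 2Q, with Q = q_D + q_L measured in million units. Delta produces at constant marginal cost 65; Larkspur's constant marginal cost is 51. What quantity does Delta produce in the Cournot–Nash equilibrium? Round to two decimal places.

37.50

Delta's profit: π_D = (304 - 2Q)q_D - (65q_D). Setting ∂π_D/∂q_D = 0: 239 - 4q_D - 2(q_L) = 0.
Larkspur's profit: π_L = (304 - 2Q)q_L - (51q_L). Setting ∂π_L/∂q_L = 0: 253 - 4q_L - 2(q_D) = 0.
So q_D = (239 - 2q_L)/4 and q_L = (253 - 2q_D)/4.
Solving the pair: q_D = 75/2, q_L = 89/2.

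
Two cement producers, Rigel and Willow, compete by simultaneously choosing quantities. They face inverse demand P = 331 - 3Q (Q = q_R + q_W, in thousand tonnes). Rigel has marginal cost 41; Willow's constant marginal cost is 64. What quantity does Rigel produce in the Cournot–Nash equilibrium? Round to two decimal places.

34.78

Rigel's profit: π_R = (331 - 3Q)q_R - (41q_R). Setting ∂π_R/∂q_R = 0: 290 - 6q_R - 3(q_W) = 0.
Willow's first-order condition: 267 - 6q_W - 3(q_R) = 0.
So q_R = (290 - 3q_W)/6 and q_W = (267 - 3q_R)/6.
Substituting one into the other gives q_R = 313/9 and q_W = 244/9.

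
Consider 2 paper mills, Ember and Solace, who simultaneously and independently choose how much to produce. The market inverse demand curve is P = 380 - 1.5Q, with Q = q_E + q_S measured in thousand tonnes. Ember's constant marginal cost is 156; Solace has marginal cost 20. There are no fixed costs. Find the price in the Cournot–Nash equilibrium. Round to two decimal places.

Ember's profit: π_E = (380 - 1.5Q)q_E - (156q_E). Setting ∂π_E/∂q_E = 0: 224 - 3q_E - (3/2)(q_S) = 0.
Solace's first-order condition: 360 - 3q_S - (3/2)(q_E) = 0.
Best responses: q_E = (224 - (3/2)q_S)/3, q_S = (360 - (3/2)q_E)/3.
Substituting one into the other gives q_E = 176/9 and q_S = 992/9.
Total output Q = 1168/9, so price P = 380 - (3/2)·(1168/9) = 556/3.

185.33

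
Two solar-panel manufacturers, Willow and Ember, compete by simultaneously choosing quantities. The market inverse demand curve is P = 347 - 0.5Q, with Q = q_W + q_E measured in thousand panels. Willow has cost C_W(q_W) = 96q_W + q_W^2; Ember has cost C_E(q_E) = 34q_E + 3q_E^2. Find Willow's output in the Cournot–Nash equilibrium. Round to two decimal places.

77.13

Willow's profit: π_W = (347 - 0.5Q)q_W - (96q_W + q_W²). Setting ∂π_W/∂q_W = 0: 251 - 3q_W - (1/2)(q_E) = 0.
Ember's first-order condition: 313 - 7q_E - (1/2)(q_W) = 0.
Rearranging gives the reaction functions q_W = (251 - (1/2)q_E)/3 and q_E = (313 - (1/2)q_W)/7.
Substituting one into the other gives q_W = 77.1325 and q_E = 39.2048.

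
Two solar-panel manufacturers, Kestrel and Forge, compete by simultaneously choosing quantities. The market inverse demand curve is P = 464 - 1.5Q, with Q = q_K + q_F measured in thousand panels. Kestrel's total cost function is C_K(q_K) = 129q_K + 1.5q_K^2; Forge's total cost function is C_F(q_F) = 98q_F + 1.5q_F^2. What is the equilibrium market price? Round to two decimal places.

Kestrel's profit: π_K = (464 - 1.5Q)q_K - (129q_K + (3/2)q_K²). Setting ∂π_K/∂q_K = 0: 335 - 6q_K - (3/2)(q_F) = 0.
Forge's profit: π_F = (464 - 1.5Q)q_F - (98q_F + (3/2)q_F²). Setting ∂π_F/∂q_F = 0: 366 - 6q_F - (3/2)(q_K) = 0.
Rearranging gives the reaction functions q_K = (335 - (3/2)q_F)/6 and q_F = (366 - (3/2)q_K)/6.
Solving the pair: q_K = 1948/45, q_F = 50.1778.
Total output Q = 1402/15, so price P = 464 - (3/2)·(1402/15) = 1619/5.

323.80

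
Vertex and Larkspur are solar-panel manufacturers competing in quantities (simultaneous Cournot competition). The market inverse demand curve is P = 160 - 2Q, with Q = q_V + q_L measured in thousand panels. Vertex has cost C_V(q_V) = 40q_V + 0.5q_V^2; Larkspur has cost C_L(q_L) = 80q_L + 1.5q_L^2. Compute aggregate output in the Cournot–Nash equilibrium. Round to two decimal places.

Vertex's profit: π_V = (160 - 2Q)q_V - (40q_V + (1/2)q_V²). Setting ∂π_V/∂q_V = 0: 120 - 5q_V - 2(q_L) = 0.
Larkspur's first-order condition: 80 - 7q_L - 2(q_V) = 0.
So q_V = (120 - 2q_L)/5 and q_L = (80 - 2q_V)/7.
Solving the pair: q_V = 680/31, q_L = 160/31.
Total output Q = 680/31 + 160/31 = 840/31.

27.10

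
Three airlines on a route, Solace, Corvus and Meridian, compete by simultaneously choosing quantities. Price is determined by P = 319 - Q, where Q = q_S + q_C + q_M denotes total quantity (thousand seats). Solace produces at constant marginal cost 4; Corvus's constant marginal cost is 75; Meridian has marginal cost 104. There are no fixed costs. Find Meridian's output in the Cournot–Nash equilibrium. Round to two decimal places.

Solace's profit: π_S = (319 - Q)q_S - (4q_S). Setting ∂π_S/∂q_S = 0: 315 - 2q_S - (q_C + q_M) = 0.
Corvus's first-order condition: 244 - 2q_C - (q_S + q_M) = 0.
Meridian's profit: π_M = (319 - Q)q_M - (104q_M). Setting ∂π_M/∂q_M = 0: 215 - 2q_M - (q_S + q_C) = 0.
Summing all 3 equations gives 774 − 4Q = 0, hence Q = 387/2.
Back-substituting: q_S = (315 − 387/2) = 243/2, q_C = (244 − 387/2) = 101/2, q_M = (215 − 387/2) = 43/2.

21.50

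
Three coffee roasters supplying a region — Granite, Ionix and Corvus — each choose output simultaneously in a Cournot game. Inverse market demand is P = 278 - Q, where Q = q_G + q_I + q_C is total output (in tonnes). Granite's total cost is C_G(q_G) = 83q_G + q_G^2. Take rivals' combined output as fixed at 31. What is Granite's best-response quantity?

41

With rivals' combined output fixed at 31, Granite's profit is π_G = (278 - 31 - q_G)q_G - (83q_G + q_G²) = (247 - q_G)q_G - (83q_G + q_G²).
∂π_G/∂q_G = 164 - 4q_G = 0, so q_G = 41.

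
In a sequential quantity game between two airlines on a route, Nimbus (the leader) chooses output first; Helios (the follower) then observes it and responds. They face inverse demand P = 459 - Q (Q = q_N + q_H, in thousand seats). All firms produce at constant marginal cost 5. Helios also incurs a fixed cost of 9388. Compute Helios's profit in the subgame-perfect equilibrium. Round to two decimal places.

The follower Helios best-responds to any q_N: π_H = (459 - Q)q_H - 5q_H.
∂π_H/∂q_H = 454 - q_N - 2q_H = 0 gives the reaction function q_H = (454 - q_N)/2.
The leader anticipates this reaction. Substituting into P = 459 - Q gives P = 232 - (1/2)q_N, so π_N = (232 - (1/2)q_N)q_N - 5q_N.
The leader's first-order condition 227 - q_N = 0 yields q_N = 227.
Then q_H = (454 - 227)/2 = 227/2.
Price P = 459 - 681/2 = 237/2.
Helios's profit: (237/2 - 5)·(227/2) - 9388 = 3494.2500.

3494.25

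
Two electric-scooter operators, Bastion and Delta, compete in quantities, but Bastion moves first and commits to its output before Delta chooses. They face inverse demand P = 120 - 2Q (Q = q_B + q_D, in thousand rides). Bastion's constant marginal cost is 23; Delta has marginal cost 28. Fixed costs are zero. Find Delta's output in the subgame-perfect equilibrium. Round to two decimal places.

10.25

The follower Delta best-responds to any q_B: π_D = (120 - 2Q)q_D - 28q_D.
Setting the follower's marginal profit to zero, 92 - 2q_B - 4q_D = 0, i.e. q_D = (92 - 2q_B)/4.
The leader anticipates this reaction. Substituting into P = 120 - 2Q gives P = 74 - q_B, so π_B = (74 - q_B)q_B - 23q_B.
The leader's first-order condition 51 - 2q_B = 0 yields q_B = 51/2.
Then q_D = (92 - 2·(51/2))/4 = 41/4.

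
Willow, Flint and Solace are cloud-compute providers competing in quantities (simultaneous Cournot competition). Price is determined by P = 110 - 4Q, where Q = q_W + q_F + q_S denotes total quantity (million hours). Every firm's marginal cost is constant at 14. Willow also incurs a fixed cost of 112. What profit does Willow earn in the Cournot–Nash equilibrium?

Each firm earns π_i = (110 - 4Q)q_i - 14q_i.
Setting ∂π_i/∂q_i = 0 with rivals' quantities fixed: 96 - 8q_i - 4·Σ_{j≠i} q_j = 0.
By symmetry each firm produces the same amount; substituting Σ_{j≠i} q_j = 2q_i yields q_i = 96/16 = 6.
Price P = 110 - 4·18 = 38.
Willow's profit: (38 - 14)·6 - 112 = 32.

32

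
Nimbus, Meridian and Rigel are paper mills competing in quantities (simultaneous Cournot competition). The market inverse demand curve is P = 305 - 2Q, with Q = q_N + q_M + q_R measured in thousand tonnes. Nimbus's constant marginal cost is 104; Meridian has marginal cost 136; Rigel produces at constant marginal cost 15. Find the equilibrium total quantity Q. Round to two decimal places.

Nimbus's profit: π_N = (305 - 2Q)q_N - (104q_N). Setting ∂π_N/∂q_N = 0: 201 - 4q_N - 2(q_M + q_R) = 0.
Meridian's first-order condition: 169 - 4q_M - 2(q_N + q_R) = 0.
Rigel's first-order condition: 290 - 4q_R - 2(q_N + q_M) = 0.
Summing all 3 equations gives 660 − 8Q = 0, hence Q = 165/2.
Back-substituting: q_N = (201 − 165)/2 = 18, q_M = (169 − 165)/2 = 2, q_R = (290 − 165)/2 = 125/2.
Total output Q = 18 + 2 + 125/2 = 165/2.

82.50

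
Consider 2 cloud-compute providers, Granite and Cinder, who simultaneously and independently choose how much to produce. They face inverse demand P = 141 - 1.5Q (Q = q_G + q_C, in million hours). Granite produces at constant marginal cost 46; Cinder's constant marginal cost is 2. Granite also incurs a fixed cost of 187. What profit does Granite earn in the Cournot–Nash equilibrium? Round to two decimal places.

Granite's profit: π_G = (141 - 1.5Q)q_G - (46q_G). Setting ∂π_G/∂q_G = 0: 95 - 3q_G - (3/2)(q_C) = 0.
Cinder's profit: π_C = (141 - 1.5Q)q_C - (2q_C). Setting ∂π_C/∂q_C = 0: 139 - 3q_C - (3/2)(q_G) = 0.
So q_G = (95 - (3/2)q_C)/3 and q_C = (139 - (3/2)q_G)/3.
Substituting one into the other gives q_G = 34/3 and q_C = 122/3.
Price P = 141 - (3/2)·52 = 63.
Granite's profit: (63 - 46)·(34/3) - 187 = 17/3.

5.67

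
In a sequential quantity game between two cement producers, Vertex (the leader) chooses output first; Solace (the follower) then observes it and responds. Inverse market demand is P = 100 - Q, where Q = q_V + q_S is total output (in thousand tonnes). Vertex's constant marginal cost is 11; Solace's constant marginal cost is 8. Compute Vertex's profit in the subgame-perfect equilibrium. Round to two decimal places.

Solve by backward induction. Given q_V, the follower Solace maximises π_S = (100 - q_V - q_S)q_S - 8q_S.
∂π_S/∂q_S = 92 - q_V - 2q_S = 0 gives the reaction function q_S = (92 - q_V)/2.
Vertex substitutes q_S(q_V) into its own profit: π_V = q_V(100 - q_V - (92 - q_V)/2) - 11q_V = (54 - (1/2)q_V)q_V - 11q_V.
Leader FOC: 43 - q_V = 0, so q_V = 43.
Then q_S = (92 - 43)/2 = 49/2.
Price P = 100 - 135/2 = 65/2.
Vertex's profit: (65/2 - 11)·43 = 1849/2.

924.50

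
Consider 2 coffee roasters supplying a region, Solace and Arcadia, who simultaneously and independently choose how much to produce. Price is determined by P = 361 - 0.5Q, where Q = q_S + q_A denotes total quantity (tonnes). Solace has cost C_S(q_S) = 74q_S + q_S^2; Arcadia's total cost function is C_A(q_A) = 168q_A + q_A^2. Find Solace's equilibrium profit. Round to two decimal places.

Solace's profit: π_S = (361 - 0.5Q)q_S - (74q_S + q_S²). Setting ∂π_S/∂q_S = 0: 287 - 3q_S - (1/2)(q_A) = 0.
Arcadia's first-order condition: 193 - 3q_A - (1/2)(q_S) = 0.
So q_S = (287 - (1/2)q_A)/3 and q_A = (193 - (1/2)q_S)/3.
Substituting one into the other gives q_S = 87.3714 and q_A = 1742/35.
Price P = 361 - (1/2)·(960/7) = 292.4286.
Solace's profit: 292.4286·87.3714 - 74·87.3714 - 87.3714² = 11450.6498.

11450.65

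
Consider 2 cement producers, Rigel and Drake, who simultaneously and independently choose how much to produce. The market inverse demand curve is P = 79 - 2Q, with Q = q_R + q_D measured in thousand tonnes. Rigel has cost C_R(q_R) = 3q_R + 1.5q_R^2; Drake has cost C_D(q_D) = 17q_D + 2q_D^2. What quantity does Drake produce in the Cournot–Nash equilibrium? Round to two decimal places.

5.42

Rigel's profit: π_R = (79 - 2Q)q_R - (3q_R + (3/2)q_R²). Setting ∂π_R/∂q_R = 0: 76 - 7q_R - 2(q_D) = 0.
Drake's first-order condition: 62 - 8q_D - 2(q_R) = 0.
Best responses: q_R = (76 - 2q_D)/7, q_D = (62 - 2q_R)/8.
Solving the pair: q_R = 121/13, q_D = 141/26.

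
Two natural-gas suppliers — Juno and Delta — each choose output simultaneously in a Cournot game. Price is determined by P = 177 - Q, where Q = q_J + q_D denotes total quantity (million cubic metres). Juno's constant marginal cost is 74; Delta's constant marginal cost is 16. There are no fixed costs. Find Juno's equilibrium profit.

Juno's profit: π_J = (177 - Q)q_J - (74q_J). Setting ∂π_J/∂q_J = 0: 103 - 2q_J - (q_D) = 0.
Delta's profit: π_D = (177 - Q)q_D - (16q_D). Setting ∂π_D/∂q_D = 0: 161 - 2q_D - (q_J) = 0.
Rearranging gives the reaction functions q_J = (103 - q_D)/2 and q_D = (161 - q_J)/2.
Substituting one into the other gives q_J = 15 and q_D = 73.
Price P = 177 - 88 = 89.
Juno's profit: (89 - 74)·15 = 225.

225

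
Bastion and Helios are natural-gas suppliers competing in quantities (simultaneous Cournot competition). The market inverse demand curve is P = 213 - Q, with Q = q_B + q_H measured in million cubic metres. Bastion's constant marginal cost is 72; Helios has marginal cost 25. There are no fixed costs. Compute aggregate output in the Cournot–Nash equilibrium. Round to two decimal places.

109.67

Bastion's profit: π_B = (213 - Q)q_B - (72q_B). Setting ∂π_B/∂q_B = 0: 141 - 2q_B - (q_H) = 0.
Helios's profit: π_H = (213 - Q)q_H - (25q_H). Setting ∂π_H/∂q_H = 0: 188 - 2q_H - (q_B) = 0.
Best responses: q_B = (141 - q_H)/2, q_H = (188 - q_B)/2.
Substituting one into the other gives q_B = 94/3 and q_H = 235/3.
Total output Q = 94/3 + 235/3 = 329/3.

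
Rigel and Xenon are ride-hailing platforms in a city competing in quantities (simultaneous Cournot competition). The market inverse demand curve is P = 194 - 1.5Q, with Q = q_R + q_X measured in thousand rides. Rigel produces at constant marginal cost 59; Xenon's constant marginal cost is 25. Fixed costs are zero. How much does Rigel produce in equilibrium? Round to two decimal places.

22.44

Rigel's profit: π_R = (194 - 1.5Q)q_R - (59q_R). Setting ∂π_R/∂q_R = 0: 135 - 3q_R - (3/2)(q_X) = 0.
Xenon's first-order condition: 169 - 3q_X - (3/2)(q_R) = 0.
Rearranging gives the reaction functions q_R = (135 - (3/2)q_X)/3 and q_X = (169 - (3/2)q_R)/3.
Solving the pair: q_R = 202/9, q_X = 406/9.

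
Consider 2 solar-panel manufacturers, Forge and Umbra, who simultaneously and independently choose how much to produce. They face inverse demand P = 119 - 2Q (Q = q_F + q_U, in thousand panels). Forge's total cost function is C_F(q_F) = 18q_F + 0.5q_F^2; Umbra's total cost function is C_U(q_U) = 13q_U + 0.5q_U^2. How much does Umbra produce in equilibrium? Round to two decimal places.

Forge's profit: π_F = (119 - 2Q)q_F - (18q_F + (1/2)q_F²). Setting ∂π_F/∂q_F = 0: 101 - 5q_F - 2(q_U) = 0.
Umbra's first-order condition: 106 - 5q_U - 2(q_F) = 0.
So q_F = (101 - 2q_U)/5 and q_U = (106 - 2q_F)/5.
Solving the pair: q_F = 293/21, q_U = 328/21.

15.62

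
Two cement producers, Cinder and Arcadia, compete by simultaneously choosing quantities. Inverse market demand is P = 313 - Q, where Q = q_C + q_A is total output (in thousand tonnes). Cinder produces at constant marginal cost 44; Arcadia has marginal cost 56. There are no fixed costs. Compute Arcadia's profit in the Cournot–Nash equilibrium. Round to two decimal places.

Cinder's profit: π_C = (313 - Q)q_C - (44q_C). Setting ∂π_C/∂q_C = 0: 269 - 2q_C - (q_A) = 0.
Arcadia's profit: π_A = (313 - Q)q_A - (56q_A). Setting ∂π_A/∂q_A = 0: 257 - 2q_A - (q_C) = 0.
Best responses: q_C = (269 - q_A)/2, q_A = (257 - q_C)/2.
Solving the pair: q_C = 281/3, q_A = 245/3.
Price P = 313 - 526/3 = 413/3.
Arcadia's profit: (413/3 - 56)·(245/3) = 6669.4444.

6669.44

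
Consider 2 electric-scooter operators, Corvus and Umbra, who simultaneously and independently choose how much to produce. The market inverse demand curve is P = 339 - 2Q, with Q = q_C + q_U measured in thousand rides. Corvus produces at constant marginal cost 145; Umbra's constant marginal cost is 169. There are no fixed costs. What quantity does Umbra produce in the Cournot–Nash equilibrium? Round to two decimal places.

Corvus's profit: π_C = (339 - 2Q)q_C - (145q_C). Setting ∂π_C/∂q_C = 0: 194 - 4q_C - 2(q_U) = 0.
Umbra's first-order condition: 170 - 4q_U - 2(q_C) = 0.
Rearranging gives the reaction functions q_C = (194 - 2q_U)/4 and q_U = (170 - 2q_C)/4.
Substituting one into the other gives q_C = 109/3 and q_U = 73/3.

24.33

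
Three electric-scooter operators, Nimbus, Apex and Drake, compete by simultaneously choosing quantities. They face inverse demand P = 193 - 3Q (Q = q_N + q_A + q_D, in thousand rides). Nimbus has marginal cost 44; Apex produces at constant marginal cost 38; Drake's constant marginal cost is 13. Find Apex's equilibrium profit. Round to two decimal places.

Nimbus's profit: π_N = (193 - 3Q)q_N - (44q_N). Setting ∂π_N/∂q_N = 0: 149 - 6q_N - 3(q_A + q_D) = 0.
Apex's profit: π_A = (193 - 3Q)q_A - (38q_A). Setting ∂π_A/∂q_A = 0: 155 - 6q_A - 3(q_N + q_D) = 0.
Drake's first-order condition: 180 - 6q_D - 3(q_N + q_A) = 0.
Adding the 3 first-order conditions: 484 − 12Q = 0, so Q = 121/3.
Back-substituting: q_N = (149 − 121)/3 = 28/3, q_A = (155 − 121)/3 = 34/3, q_D = (180 − 121)/3 = 59/3.
Price P = 193 - 3·(121/3) = 72.
Apex's profit: (72 - 38)·(34/3) = 1156/3.

385.33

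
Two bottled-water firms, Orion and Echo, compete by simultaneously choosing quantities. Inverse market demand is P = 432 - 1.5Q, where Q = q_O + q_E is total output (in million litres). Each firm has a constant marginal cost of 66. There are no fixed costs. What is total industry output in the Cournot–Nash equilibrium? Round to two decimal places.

Each firm earns π_i = (432 - 1.5Q)q_i - 66q_i.
Setting ∂π_i/∂q_i = 0 with rivals' quantities fixed: 366 - 3q_i - (3/2)q_j = 0.
By symmetry each firm produces the same amount; substituting q_j = q_i yields q_i = 366/(9/2) = 244/3.
Total output Q = 244/3 + 244/3 = 488/3.

162.67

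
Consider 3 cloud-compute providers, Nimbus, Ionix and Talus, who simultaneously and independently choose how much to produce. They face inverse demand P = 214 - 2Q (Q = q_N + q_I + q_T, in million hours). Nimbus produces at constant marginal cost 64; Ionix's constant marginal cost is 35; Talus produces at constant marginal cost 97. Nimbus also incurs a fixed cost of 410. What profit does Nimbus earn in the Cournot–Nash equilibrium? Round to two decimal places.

Nimbus's profit: π_N = (214 - 2Q)q_N - (64q_N). Setting ∂π_N/∂q_N = 0: 150 - 4q_N - 2(q_I + q_T) = 0.
Ionix's profit: π_I = (214 - 2Q)q_I - (35q_I). Setting ∂π_I/∂q_I = 0: 179 - 4q_I - 2(q_N + q_T) = 0.
Talus's first-order condition: 117 - 4q_T - 2(q_N + q_I) = 0.
Adding the 3 conditions: 446 − 4Q − 4Q = 0, i.e. Q = 223/4.
Back-substituting: q_N = (150 − 223/2)/2 = 77/4, q_I = (179 − 223/2)/2 = 135/4, q_T = (117 − 223/2)/2 = 11/4.
Price P = 214 - 2·(223/4) = 205/2.
Nimbus's profit: (205/2 - 64)·(77/4) - 410 = 331.1250.

331.13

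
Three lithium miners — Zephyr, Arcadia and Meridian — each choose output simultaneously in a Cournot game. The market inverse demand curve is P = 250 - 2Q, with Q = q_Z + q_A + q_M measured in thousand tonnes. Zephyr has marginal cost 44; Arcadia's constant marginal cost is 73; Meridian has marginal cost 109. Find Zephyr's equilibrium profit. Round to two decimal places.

Zephyr's profit: π_Z = (250 - 2Q)q_Z - (44q_Z). Setting ∂π_Z/∂q_Z = 0: 206 - 4q_Z - 2(q_A + q_M) = 0.
Arcadia's profit: π_A = (250 - 2Q)q_A - (73q_A). Setting ∂π_A/∂q_A = 0: 177 - 4q_A - 2(q_Z + q_M) = 0.
Meridian's first-order condition: 141 - 4q_M - 2(q_Z + q_A) = 0.
Adding the 3 first-order conditions: 524 − 8Q = 0, so Q = 131/2.
Back-substituting: q_Z = (206 − 131)/2 = 75/2, q_A = (177 − 131)/2 = 23, q_M = (141 − 131)/2 = 5.
Price P = 250 - 2·(131/2) = 119.
Zephyr's profit: (119 - 44)·(75/2) = 2812.5000.

2812.50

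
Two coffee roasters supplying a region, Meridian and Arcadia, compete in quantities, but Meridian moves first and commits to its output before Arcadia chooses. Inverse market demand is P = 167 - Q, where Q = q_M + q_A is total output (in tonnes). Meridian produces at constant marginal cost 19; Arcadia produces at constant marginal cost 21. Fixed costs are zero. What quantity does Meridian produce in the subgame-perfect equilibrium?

The follower Arcadia best-responds to any q_M: π_A = (167 - Q)q_A - 21q_A.
∂π_A/∂q_A = 146 - q_M - 2q_A = 0 gives the reaction function q_A = (146 - q_M)/2.
Meridian substitutes q_A(q_M) into its own profit: π_M = q_M(167 - q_M - (146 - q_M)/2) - 19q_M = (94 - (1/2)q_M)q_M - 19q_M.
The leader's first-order condition 75 - q_M = 0 yields q_M = 75.
Then q_A = (146 - 75)/2 = 71/2.

75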